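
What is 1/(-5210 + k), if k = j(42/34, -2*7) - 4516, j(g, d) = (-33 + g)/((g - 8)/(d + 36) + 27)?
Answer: -9983/97106538 ≈ -0.00010280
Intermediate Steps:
j(g, d) = (-33 + g)/(27 + (-8 + g)/(36 + d)) (j(g, d) = (-33 + g)/((-8 + g)/(36 + d) + 27) = (-33 + g)/(27 + (-8 + g)/(36 + d)))
k = -45095108/9983 (k = (-1188 - (-66)*7 + 36*(42/34) + (-2*7)*(42/34))/(964 + 42/34 + 27*(-2*7)) - 4516 = (-1188 - 33*(-14) + 36*(42*(1/34)) - 588/34)/(964 + 42*(1/34) + 27*(-14)) - 4516 = (-1188 + 462 + 36*(21/17) - 14*21/17)/(964 + 21/17 - 378) - 4516 = (-1188 + 462 + 756/17 - 294/17)/(9983/17) - 4516 = (17/9983)*(-11880/17) - 4516 = -11880/9983 - 4516 = -45095108/9983 ≈ -4517.2)
1/(-5210 + k) = 1/(-5210 - 45095108/9983) = 1/(-97106538/9983) = -9983/97106538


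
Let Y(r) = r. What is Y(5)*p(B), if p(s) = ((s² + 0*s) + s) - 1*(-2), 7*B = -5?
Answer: 440/49 ≈ 8.9796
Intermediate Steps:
B = -5/7 (B = (⅐)*(-5) = -5/7 ≈ -0.71429)
p(s) = 2 + s + s² (p(s) = ((s² + 0) + s) + 2 = (s² + s) + 2 = (s + s²) + 2 = 2 + s + s²)
Y(5)*p(B) = 5*(2 - 5/7 + (-5/7)²) = 5*(2 - 5/7 + 25/49) = 5*(88/49) = 440/49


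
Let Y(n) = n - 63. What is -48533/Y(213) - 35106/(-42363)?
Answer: -227859731/706050 ≈ -322.72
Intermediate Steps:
Y(n) = -63 + n
-48533/Y(213) - 35106/(-42363) = -48533/(-63 + 213) - 35106/(-42363) = -48533/150 - 35106*(-1/42363) = -48533*1/150 + 11702/14121 = -48533/150 + 11702/14121 = -227859731/706050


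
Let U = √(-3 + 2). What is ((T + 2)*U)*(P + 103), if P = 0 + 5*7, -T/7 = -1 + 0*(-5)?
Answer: 1242*I ≈ 1242.0*I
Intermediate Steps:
U = I (U = √(-1) = I ≈ 1.0*I)
T = 7 (T = -7*(-1 + 0*(-5)) = -7*(-1 + 0) = -7*(-1) = 7)
P = 35 (P = 0 + 35 = 35)
((T + 2)*U)*(P + 103) = ((7 + 2)*I)*(35 + 103) = (9*I)*138 = 1242*I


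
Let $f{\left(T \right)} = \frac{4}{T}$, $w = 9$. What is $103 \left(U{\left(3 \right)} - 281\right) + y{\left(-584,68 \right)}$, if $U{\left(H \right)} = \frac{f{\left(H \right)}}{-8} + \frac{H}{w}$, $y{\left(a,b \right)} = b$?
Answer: $- \frac{173147}{6} \approx -28858.0$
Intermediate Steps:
$U{\left(H \right)} = - \frac{1}{2 H} + \frac{H}{9}$ ($U{\left(H \right)} = \frac{4 \frac{1}{H}}{-8} + \frac{H}{9} = \frac{4}{H} \left(- \frac{1}{8}\right) + H \frac{1}{9} = - \frac{1}{2 H} + \frac{H}{9}$)
$103 \left(U{\left(3 \right)} - 281\right) + y{\left(-584,68 \right)} = 103 \left(\left(- \frac{1}{2 \cdot 3} + \frac{1}{9} \cdot 3\right) - 281\right) + 68 = 103 \left(\left(\left(- \frac{1}{2}\right) \frac{1}{3} + \frac{1}{3}\right) - 281\right) + 68 = 103 \left(\left(- \frac{1}{6} + \frac{1}{3}\right) - 281\right) + 68 = 103 \left(\frac{1}{6} - 281\right) + 68 = 103 \left(- \frac{1685}{6}\right) + 68 = - \frac{173555}{6} + 68 = - \frac{173147}{6}$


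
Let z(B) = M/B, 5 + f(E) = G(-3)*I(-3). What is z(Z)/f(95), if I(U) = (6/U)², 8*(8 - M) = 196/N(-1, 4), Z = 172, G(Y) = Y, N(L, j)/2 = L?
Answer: -81/11696 ≈ -0.0069254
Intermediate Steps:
N(L, j) = 2*L
M = 81/4 (M = 8 - 49/(2*(2*(-1))) = 8 - 49/(2*(-2)) = 8 - 49*(-1)/(2*2) = 8 - ⅛*(-98) = 8 + 49/4 = 81/4 ≈ 20.250)
I(U) = 36/U²
f(E) = -17 (f(E) = -5 - 108/(-3)² = -5 - 108/9 = -5 - 3*4 = -5 - 12 = -17)
z(B) = 81/(4*B)
z(Z)/f(95) = ((81/4)/172)/(-17) = ((81/4)*(1/172))*(-1/17) = (81/688)*(-1/17) = -81/11696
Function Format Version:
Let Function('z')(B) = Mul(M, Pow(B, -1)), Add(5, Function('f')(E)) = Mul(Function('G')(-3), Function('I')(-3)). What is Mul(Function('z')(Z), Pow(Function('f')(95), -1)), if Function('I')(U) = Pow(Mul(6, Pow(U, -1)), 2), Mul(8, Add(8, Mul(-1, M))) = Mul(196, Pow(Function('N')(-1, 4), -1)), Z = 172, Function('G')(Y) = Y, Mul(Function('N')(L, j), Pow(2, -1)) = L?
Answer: Rational(-81, 11696) ≈ -0.0069254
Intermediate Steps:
Function('N')(L, j) = Mul(2, L)
M = Rational(81, 4) (M = Add(8, Mul(Rational(-1, 8), Mul(196, Pow(Mul(2, -1), -1)))) = Add(8, Mul(Rational(-1, 8), Mul(196, Pow(-2, -1)))) = Add(8, Mul(Rational(-1, 8), Mul(196, Rational(-1, 2)))) = Add(8, Mul(Rational(-1, 8), -98)) = Add(8, Rational(49, 4)) = Rational(81, 4) ≈ 20.250)
Function('I')(U) = Mul(36, Pow(U, -2))
Function('f')(E) = -17 (Function('f')(E) = Add(-5, Mul(-3, Mul(36, Pow(-3, -2)))) = Add(-5, Mul(-3, Mul(36, Rational(1, 9)))) = Add(-5, Mul(-3, 4)) = Add(-5, -12) = -17)
Function('z')(B) = Mul(Rational(81, 4), Pow(B, -1))
Mul(Function('z')(Z), Pow(Function('f')(95), -1)) = Mul(Mul(Rational(81, 4), Pow(172, -1)), Pow(-17, -1)) = Mul(Mul(Rational(81, 4), Rational(1, 172)), Rational(-1, 17)) = Mul(Rational(81, 688), Rational(-1, 17)) = Rational(-81, 11696)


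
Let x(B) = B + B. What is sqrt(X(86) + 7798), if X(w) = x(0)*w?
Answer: sqrt(7798) ≈ 88.306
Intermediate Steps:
x(B) = 2*B
X(w) = 0 (X(w) = (2*0)*w = 0*w = 0)
sqrt(X(86) + 7798) = sqrt(0 + 7798) = sqrt(7798)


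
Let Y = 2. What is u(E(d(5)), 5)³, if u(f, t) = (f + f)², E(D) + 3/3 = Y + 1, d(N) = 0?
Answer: 4096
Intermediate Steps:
E(D) = 2 (E(D) = -1 + (2 + 1) = -1 + 3 = 2)
u(f, t) = 4*f² (u(f, t) = (2*f)² = 4*f²)
u(E(d(5)), 5)³ = (4*2²)³ = (4*4)³ = 16³ = 4096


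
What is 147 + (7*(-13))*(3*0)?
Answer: 147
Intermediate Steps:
147 + (7*(-13))*(3*0) = 147 - 91*0 = 147 + 0 = 147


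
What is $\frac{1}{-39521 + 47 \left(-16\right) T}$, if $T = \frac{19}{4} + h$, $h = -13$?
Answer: $- \frac{1}{33317} \approx -3.0015 \cdot 10^{-5}$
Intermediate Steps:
$T = - \frac{33}{4}$ ($T = \frac{19}{4} - 13 = - \frac{33}{4} \approx -8.25$)
$\frac{1}{-39521 + 47 \left(-16\right) T} = \frac{1}{-39521 + 47 \left(-16\right) \left(- \frac{33}{4}\right)} = \frac{1}{-39521 - -6204} = \frac{1}{-39521 + 6204} = \frac{1}{-33317} = - \frac{1}{33317}$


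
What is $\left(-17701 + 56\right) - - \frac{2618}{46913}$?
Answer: $- \frac{827777267}{46913} \approx -17645.0$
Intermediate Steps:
$\left(-17701 + 56\right) - - \frac{2618}{46913} = -17645 - \left(-2618\right) \frac{1}{46913} = -17645 - - \frac{2618}{46913} = -17645 + \frac{2618}{46913} = - \frac{827777267}{46913}$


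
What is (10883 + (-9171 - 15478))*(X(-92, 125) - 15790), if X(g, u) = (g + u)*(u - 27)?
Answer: 172845896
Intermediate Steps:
X(g, u) = (-27 + u)*(g + u) (X(g, u) = (g + u)*(-27 + u) = (-27 + u)*(g + u))
(10883 + (-9171 - 15478))*(X(-92, 125) - 15790) = (10883 + (-9171 - 15478))*((125² - 27*(-92) - 27*125 - 92*125) - 15790) = (10883 - 24649)*((15625 + 2484 - 3375 - 11500) - 15790) = -13766*(3234 - 15790) = -13766*(-12556) = 172845896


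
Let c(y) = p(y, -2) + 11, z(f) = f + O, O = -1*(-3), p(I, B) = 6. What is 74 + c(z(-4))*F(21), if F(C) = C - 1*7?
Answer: 312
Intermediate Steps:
O = 3
z(f) = 3 + f (z(f) = f + 3 = 3 + f)
c(y) = 17 (c(y) = 6 + 11 = 17)
F(C) = -7 + C (F(C) = C - 7 = -7 + C)
74 + c(z(-4))*F(21) = 74 + 17*(-7 + 21) = 74 + 17*14 = 74 + 238 = 312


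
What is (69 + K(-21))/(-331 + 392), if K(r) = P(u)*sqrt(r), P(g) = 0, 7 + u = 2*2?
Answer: 69/61 ≈ 1.1311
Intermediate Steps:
u = -3 (u = -7 + 2*2 = -7 + 4 = -3)
K(r) = 0 (K(r) = 0*sqrt(r) = 0)
(69 + K(-21))/(-331 + 392) = (69 + 0)/(-331 + 392) = 69/61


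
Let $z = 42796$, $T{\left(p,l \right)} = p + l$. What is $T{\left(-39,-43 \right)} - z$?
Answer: $-42878$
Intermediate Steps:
$T{\left(p,l \right)} = l + p$
$T{\left(-39,-43 \right)} - z = \left(-43 - 39\right) - 42796 = -82 - 42796 = -42878$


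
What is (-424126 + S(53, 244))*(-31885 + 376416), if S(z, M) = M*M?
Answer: -125612557290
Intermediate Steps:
S(z, M) = M²
(-424126 + S(53, 244))*(-31885 + 376416) = (-424126 + 244²)*(-31885 + 376416) = (-424126 + 59536)*344531 = -364590*344531 = -125612557290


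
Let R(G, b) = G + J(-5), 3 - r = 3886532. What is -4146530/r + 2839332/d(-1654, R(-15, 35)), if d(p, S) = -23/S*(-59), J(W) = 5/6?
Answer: -156325610406020/5274019853 ≈ -29641.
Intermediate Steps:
r = -3886529 (r = 3 - 1*3886532 = 3 - 3886532 = -3886529)
J(W) = ⅚ (J(W) = 5*(⅙) = ⅚)
R(G, b) = ⅚ + G (R(G, b) = G + ⅚ = ⅚ + G)
d(p, S) = 1357/S
-4146530/r + 2839332/d(-1654, R(-15, 35)) = -4146530/(-3886529) + 2839332/((1357/(⅚ - 15))) = -4146530*(-1/3886529) + 2839332/((1357/(-85/6))) = 4146530/3886529 + 2839332/((1357*(-6/85))) = 4146530/3886529 + 2839332/(-8142/85) = 4146530/3886529 + 2839332*(-85/8142) = 4146530/3886529 - 40223870/1357 = -156325610406020/5274019853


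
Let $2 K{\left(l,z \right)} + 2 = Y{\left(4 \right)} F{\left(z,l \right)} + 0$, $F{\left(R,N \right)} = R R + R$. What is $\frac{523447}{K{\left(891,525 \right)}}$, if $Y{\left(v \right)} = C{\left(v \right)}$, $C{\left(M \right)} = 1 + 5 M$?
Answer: $\frac{523447}{2899574} \approx 0.18053$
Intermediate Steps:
$F{\left(R,N \right)} = R + R^{2}$ ($F{\left(R,N \right)} = R^{2} + R = R + R^{2}$)
$Y{\left(v \right)} = 1 + 5 v$
$K{\left(l,z \right)} = -1 + \frac{21 z \left(1 + z\right)}{2}$ ($K{\left(l,z \right)} = -1 + \frac{\left(1 + 5 \cdot 4\right) z \left(1 + z\right) + 0}{2} = -1 + \frac{\left(1 + 20\right) z \left(1 + z\right) + 0}{2} = -1 + \frac{21 z \left(1 + z\right) + 0}{2} = -1 + \frac{21 z \left(1 + z\right)}{2}$)
$\frac{523447}{K{\left(891,525 \right)}} = \frac{523447}{-1 + \frac{21}{2} \cdot 525 \left(1 + 525\right)} = \frac{523447}{-1 + \frac{21}{2} \cdot 525 \cdot 526} = \frac{523447}{-1 + 2899575} = \frac{523447}{2899574}$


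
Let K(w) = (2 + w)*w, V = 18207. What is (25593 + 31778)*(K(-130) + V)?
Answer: 1999207237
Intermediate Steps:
K(w) = w*(2 + w)
(25593 + 31778)*(K(-130) + V) = (25593 + 31778)*(-130*(2 - 130) + 18207) = 57371*(-130*(-128) + 18207) = 57371*(16640 + 18207) = 57371*34847 = 1999207237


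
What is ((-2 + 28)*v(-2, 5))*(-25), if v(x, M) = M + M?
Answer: -6500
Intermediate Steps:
v(x, M) = 2*M
((-2 + 28)*v(-2, 5))*(-25) = ((-2 + 28)*(2*5))*(-25) = (26*10)*(-25) = 260*(-25) = -6500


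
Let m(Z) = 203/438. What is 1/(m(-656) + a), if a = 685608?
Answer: 438/300296507 ≈ 1.4586e-6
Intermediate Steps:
m(Z) = 203/438 (m(Z) = 203*(1/438) = 203/438)
1/(m(-656) + a) = 1/(203/438 + 685608) = 1/(300296507/438) = 438/300296507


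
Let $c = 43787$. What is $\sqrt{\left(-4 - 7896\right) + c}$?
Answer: $\sqrt{35887} \approx 189.44$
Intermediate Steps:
$\sqrt{\left(-4 - 7896\right) + c} = \sqrt{\left(-4 - 7896\right) + 43787} = \sqrt{-7900 + 43787} = \sqrt{35887}$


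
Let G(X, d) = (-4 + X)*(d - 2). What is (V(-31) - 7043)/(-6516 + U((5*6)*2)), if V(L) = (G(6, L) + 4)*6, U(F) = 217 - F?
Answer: 7415/6359 ≈ 1.1661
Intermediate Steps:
G(X, d) = (-4 + X)*(-2 + d)
V(L) = 12*L (V(L) = ((8 - 4*L - 2*6 + 6*L) + 4)*6 = ((8 - 4*L - 12 + 6*L) + 4)*6 = ((-4 + 2*L) + 4)*6 = (2*L)*6 = 12*L)
(V(-31) - 7043)/(-6516 + U((5*6)*2)) = (12*(-31) - 7043)/(-6516 + (217 - 5*6*2)) = (-372 - 7043)/(-6516 + (217 - 30*2)) = -7415/(-6516 + (217 - 1*60)) = -7415/(-6516 + (217 - 60)) = -7415/(-6516 + 157) = -7415/(-6359) = -7415*(-1/6359) = 7415/6359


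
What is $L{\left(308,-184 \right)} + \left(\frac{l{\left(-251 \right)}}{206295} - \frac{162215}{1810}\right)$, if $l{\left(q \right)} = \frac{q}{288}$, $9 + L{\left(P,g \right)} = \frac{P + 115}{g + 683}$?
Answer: $- \frac{524666158411109}{5366119134240} \approx -97.774$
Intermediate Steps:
$L{\left(P,g \right)} = -9 + \frac{115 + P}{683 + g}$ ($L{\left(P,g \right)} = -9 + \frac{P + 115}{g + 683} = -9 + \frac{115 + P}{683 + g}$)
$l{\left(q \right)} = \frac{q}{288}$ ($l{\left(q \right)} = q \frac{1}{288} = \frac{q}{288}$)
$L{\left(308,-184 \right)} + \left(\frac{l{\left(-251 \right)}}{206295} - \frac{162215}{1810}\right) = \frac{-6032 + 308 - -1656}{683 - 184} - \left(\frac{32443}{362} - \frac{\frac{1}{288} \left(-251\right)}{206295}\right) = \frac{-6032 + 308 + 1656}{499} - \frac{963767376071}{10753745760} = \frac{1}{499} \left(-4068\right) - \frac{963767376071}{10753745760} = - \frac{4068}{499} - \frac{963767376071}{10753745760} = - \frac{524666158411109}{5366119134240}$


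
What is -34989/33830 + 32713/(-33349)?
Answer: -2273528951/1128196670 ≈ -2.0152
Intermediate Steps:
-34989/33830 + 32713/(-33349) = -34989*1/33830 + 32713*(-1/33349) = -34989/33830 - 32713/33349 = -2273528951/1128196670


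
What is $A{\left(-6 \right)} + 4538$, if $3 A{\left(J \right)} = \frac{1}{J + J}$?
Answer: $\frac{163367}{36} \approx 4538.0$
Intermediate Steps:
$A{\left(J \right)} = \frac{1}{6 J}$ ($A{\left(J \right)} = \frac{1}{3 \left(J + J\right)} = \frac{1}{3 \cdot 2 J} = \frac{\frac{1}{2} \frac{1}{J}}{3} = \frac{1}{6 J}$)
$A{\left(-6 \right)} + 4538 = \frac{1}{6 \left(-6\right)} + 4538 = \frac{1}{6} \left(- \frac{1}{6}\right) + 4538 = - \frac{1}{36} + 4538 = \frac{163367}{36}$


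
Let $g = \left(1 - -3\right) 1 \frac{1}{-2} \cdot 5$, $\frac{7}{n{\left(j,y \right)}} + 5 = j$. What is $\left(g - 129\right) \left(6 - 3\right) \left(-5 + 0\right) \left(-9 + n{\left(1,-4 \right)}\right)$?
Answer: $- \frac{89655}{4} \approx -22414.0$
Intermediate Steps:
$n{\left(j,y \right)} = \frac{7}{-5 + j}$
$g = -10$ ($g = \left(1 + 3\right) 1 \left(- \frac{1}{2}\right) 5 = 4 \left(- \frac{1}{2}\right) 5 = \left(-2\right) 5 = -10$)
$\left(g - 129\right) \left(6 - 3\right) \left(-5 + 0\right) \left(-9 + n{\left(1,-4 \right)}\right) = \left(-10 - 129\right) \left(6 - 3\right) \left(-5 + 0\right) \left(-9 + \frac{7}{-5 + 1}\right) = - 139 \cdot 3 \left(-5\right) \left(-9 + \frac{7}{-4}\right) = - 139 \left(- 15 \left(-9 + 7 \left(- \frac{1}{4}\right)\right)\right) = - 139 \left(- 15 \left(-9 - \frac{7}{4}\right)\right) = - 139 \left(\left(-15\right) \left(- \frac{43}{4}\right)\right) = \left(-139\right) \frac{645}{4} = - \frac{89655}{4}$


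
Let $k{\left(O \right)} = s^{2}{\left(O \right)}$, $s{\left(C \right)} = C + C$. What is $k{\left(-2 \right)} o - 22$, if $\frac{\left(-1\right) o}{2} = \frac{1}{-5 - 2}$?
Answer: $- \frac{122}{7} \approx -17.429$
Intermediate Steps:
$s{\left(C \right)} = 2 C$
$o = \frac{2}{7}$ ($o = - \frac{2}{-5 - 2} = - \frac{2}{-7} = \left(-2\right) \left(- \frac{1}{7}\right) = \frac{2}{7} \approx 0.28571$)
$k{\left(O \right)} = 4 O^{2}$ ($k{\left(O \right)} = \left(2 O\right)^{2} = 4 O^{2}$)
$k{\left(-2 \right)} o - 22 = 4 \left(-2\right)^{2} \cdot \frac{2}{7} - 22 = 4 \cdot 4 \cdot \frac{2}{7} - 22 = 16 \cdot \frac{2}{7} - 22 = \frac{32}{7} - 22 = - \frac{122}{7}$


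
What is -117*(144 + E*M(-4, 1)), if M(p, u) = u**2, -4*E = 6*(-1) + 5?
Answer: -67509/4 ≈ -16877.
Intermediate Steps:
E = 1/4 (E = -(6*(-1) + 5)/4 = -(-6 + 5)/4 = -1/4*(-1) = 1/4 ≈ 0.25000)
-117*(144 + E*M(-4, 1)) = -117*(144 + (1/4)*1**2) = -117*(144 + (1/4)*1) = -117*(144 + 1/4) = -117*577/4 = -67509/4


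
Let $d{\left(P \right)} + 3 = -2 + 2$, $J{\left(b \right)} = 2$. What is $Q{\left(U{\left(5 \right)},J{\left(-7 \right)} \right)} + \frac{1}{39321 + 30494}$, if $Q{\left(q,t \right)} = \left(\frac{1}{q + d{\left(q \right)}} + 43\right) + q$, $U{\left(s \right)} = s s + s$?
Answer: $\frac{137675207}{1885005} \approx 73.037$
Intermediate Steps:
$d{\left(P \right)} = -3$ ($d{\left(P \right)} = -3 + \left(-2 + 2\right) = -3 + 0 = -3$)
$U{\left(s \right)} = s + s^{2}$ ($U{\left(s \right)} = s^{2} + s = s + s^{2}$)
$Q{\left(q,t \right)} = 43 + q + \frac{1}{-3 + q}$ ($Q{\left(q,t \right)} = \left(\frac{1}{q - 3} + 43\right) + q = \left(\frac{1}{-3 + q} + 43\right) + q = \left(43 + \frac{1}{-3 + q}\right) + q = 43 + q + \frac{1}{-3 + q}$)
$Q{\left(U{\left(5 \right)},J{\left(-7 \right)} \right)} + \frac{1}{39321 + 30494} = \frac{-128 + \left(5 \left(1 + 5\right)\right)^{2} + 40 \cdot 5 \left(1 + 5\right)}{-3 + 5 \left(1 + 5\right)} + \frac{1}{39321 + 30494} = \frac{-128 + \left(5 \cdot 6\right)^{2} + 40 \cdot 5 \cdot 6}{-3 + 5 \cdot 6} + \frac{1}{69815} = \frac{-128 + 30^{2} + 40 \cdot 30}{-3 + 30} + \frac{1}{69815} = \frac{-128 + 900 + 1200}{27} + \frac{1}{69815} = \frac{1}{27} \cdot 1972 + \frac{1}{69815} = \frac{1972}{27} + \frac{1}{69815} = \frac{137675207}{1885005}$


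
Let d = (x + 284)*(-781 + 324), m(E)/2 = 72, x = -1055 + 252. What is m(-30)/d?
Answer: 48/79061 ≈ 0.00060713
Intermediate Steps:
x = -803
m(E) = 144 (m(E) = 2*72 = 144)
d = 237183 (d = (-803 + 284)*(-781 + 324) = -519*(-457) = 237183)
m(-30)/d = 144/237183 = 144*(1/237183) = 48/79061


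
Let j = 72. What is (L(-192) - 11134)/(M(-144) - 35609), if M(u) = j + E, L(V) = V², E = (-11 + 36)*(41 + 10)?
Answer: -12865/17131 ≈ -0.75098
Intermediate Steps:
E = 1275 (E = 25*51 = 1275)
M(u) = 1347 (M(u) = 72 + 1275 = 1347)
(L(-192) - 11134)/(M(-144) - 35609) = ((-192)² - 11134)/(1347 - 35609) = (36864 - 11134)/(-34262) = 25730*(-1/34262) = -12865/17131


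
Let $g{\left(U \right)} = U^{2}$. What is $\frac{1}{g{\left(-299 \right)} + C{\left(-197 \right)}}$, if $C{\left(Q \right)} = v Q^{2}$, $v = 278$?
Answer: $\frac{1}{10878303} \approx 9.1926 \cdot 10^{-8}$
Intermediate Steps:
$C{\left(Q \right)} = 278 Q^{2}$
$\frac{1}{g{\left(-299 \right)} + C{\left(-197 \right)}} = \frac{1}{\left(-299\right)^{2} + 278 \left(-197\right)^{2}} = \frac{1}{89401 + 278 \cdot 38809} = \frac{1}{89401 + 10788902} = \frac{1}{10878303}$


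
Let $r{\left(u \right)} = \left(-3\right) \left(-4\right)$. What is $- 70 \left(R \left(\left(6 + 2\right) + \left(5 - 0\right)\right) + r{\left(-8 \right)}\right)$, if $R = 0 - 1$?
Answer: $70$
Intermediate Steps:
$R = -1$
$r{\left(u \right)} = 12$
$- 70 \left(R \left(\left(6 + 2\right) + \left(5 - 0\right)\right) + r{\left(-8 \right)}\right) = - 70 \left(- (\left(6 + 2\right) + \left(5 - 0\right)) + 12\right) = - 70 \left(- (8 + \left(5 + 0\right)) + 12\right) = - 70 \left(- (8 + 5) + 12\right) = - 70 \left(\left(-1\right) 13 + 12\right) = - 70 \left(-13 + 12\right) = \left(-70\right) \left(-1\right) = 70$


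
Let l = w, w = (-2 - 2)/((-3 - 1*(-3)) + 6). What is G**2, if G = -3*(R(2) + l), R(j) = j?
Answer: 16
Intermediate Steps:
w = -2/3 (w = -4/((-3 + 3) + 6) = -4/(0 + 6) = -4/6 = -4*1/6 = -2/3 ≈ -0.66667)
l = -2/3 ≈ -0.66667
G = -4 (G = -3*(2 - 2/3) = -3*4/3 = -4)
G**2 = (-4)**2 = 16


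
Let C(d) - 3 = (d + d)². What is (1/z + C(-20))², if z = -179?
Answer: 82332268096/32041 ≈ 2.5696e+6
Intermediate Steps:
C(d) = 3 + 4*d² (C(d) = 3 + (d + d)² = 3 + (2*d)² = 3 + 4*d²)
(1/z + C(-20))² = (1/(-179) + (3 + 4*(-20)²))² = (-1/179 + (3 + 4*400))² = (-1/179 + (3 + 1600))² = (-1/179 + 1603)² = (286936/179)² = 82332268096/32041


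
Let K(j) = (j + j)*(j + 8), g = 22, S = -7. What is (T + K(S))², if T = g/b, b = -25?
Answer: 138384/625 ≈ 221.41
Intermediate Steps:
K(j) = 2*j*(8 + j) (K(j) = (2*j)*(8 + j) = 2*j*(8 + j))
T = -22/25 (T = 22/(-25) = 22*(-1/25) = -22/25 ≈ -0.88000)
(T + K(S))² = (-22/25 + 2*(-7)*(8 - 7))² = (-22/25 + 2*(-7)*1)² = (-22/25 - 14)² = (-372/25)² = 138384/625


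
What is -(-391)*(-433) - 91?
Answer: -169394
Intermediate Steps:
-(-391)*(-433) - 91 = -391*433 - 91 = -169303 - 91 = -169394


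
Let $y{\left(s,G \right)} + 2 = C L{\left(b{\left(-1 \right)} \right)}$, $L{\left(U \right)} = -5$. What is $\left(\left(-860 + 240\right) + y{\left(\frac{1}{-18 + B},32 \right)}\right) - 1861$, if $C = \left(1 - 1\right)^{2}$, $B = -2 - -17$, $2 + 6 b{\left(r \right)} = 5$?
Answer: $-2483$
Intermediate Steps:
$b{\left(r \right)} = \frac{1}{2}$ ($b{\left(r \right)} = - \frac{1}{3} + \frac{1}{6} \cdot 5 = - \frac{1}{3} + \frac{5}{6} = \frac{1}{2}$)
$B = 15$ ($B = -2 + 17 = 15$)
$C = 0$ ($C = 0^{2} = 0$)
$y{\left(s,G \right)} = -2$ ($y{\left(s,G \right)} = -2 + 0 \left(-5\right) = -2 + 0 = -2$)
$\left(\left(-860 + 240\right) + y{\left(\frac{1}{-18 + B},32 \right)}\right) - 1861 = \left(\left(-860 + 240\right) - 2\right) - 1861 = \left(-620 - 2\right) - 1861 = -622 - 1861 = -2483$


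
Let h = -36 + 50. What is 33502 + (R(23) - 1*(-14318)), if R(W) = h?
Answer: 47834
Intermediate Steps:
h = 14
R(W) = 14
33502 + (R(23) - 1*(-14318)) = 33502 + (14 - 1*(-14318)) = 33502 + (14 + 14318) = 33502 + 14332 = 47834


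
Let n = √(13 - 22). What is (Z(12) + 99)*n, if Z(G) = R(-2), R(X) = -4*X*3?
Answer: 369*I ≈ 369.0*I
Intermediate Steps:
n = 3*I (n = √(-9) = 3*I ≈ 3.0*I)
R(X) = -12*X
Z(G) = 24 (Z(G) = -12*(-2) = 24)
(Z(12) + 99)*n = (24 + 99)*(3*I) = 123*(3*I) = 369*I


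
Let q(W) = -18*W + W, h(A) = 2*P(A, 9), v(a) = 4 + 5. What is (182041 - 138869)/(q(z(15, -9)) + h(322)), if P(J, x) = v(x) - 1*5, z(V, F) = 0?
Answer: 10793/2 ≈ 5396.5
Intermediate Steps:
v(a) = 9
P(J, x) = 4 (P(J, x) = 9 - 1*5 = 9 - 5 = 4)
h(A) = 8 (h(A) = 2*4 = 8)
q(W) = -17*W
(182041 - 138869)/(q(z(15, -9)) + h(322)) = (182041 - 138869)/(-17*0 + 8) = 43172/(0 + 8) = 43172/8 = 43172*(1/8) = 10793/2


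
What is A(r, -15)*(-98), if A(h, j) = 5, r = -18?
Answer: -490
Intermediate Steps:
A(r, -15)*(-98) = 5*(-98) = -490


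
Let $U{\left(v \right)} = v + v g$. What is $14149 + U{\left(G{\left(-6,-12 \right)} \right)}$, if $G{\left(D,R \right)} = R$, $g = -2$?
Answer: $14161$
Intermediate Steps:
$U{\left(v \right)} = - v$ ($U{\left(v \right)} = v + v \left(-2\right) = v - 2 v = - v$)
$14149 + U{\left(G{\left(-6,-12 \right)} \right)} = 14149 - -12 = 14149 + 12 = 14161$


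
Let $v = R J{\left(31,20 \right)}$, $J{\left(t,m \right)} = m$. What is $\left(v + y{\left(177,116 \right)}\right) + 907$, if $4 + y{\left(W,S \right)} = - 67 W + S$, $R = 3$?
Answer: $-10780$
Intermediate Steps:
$v = 60$ ($v = 3 \cdot 20 = 60$)
$y{\left(W,S \right)} = -4 + S - 67 W$ ($y{\left(W,S \right)} = -4 + \left(- 67 W + S\right) = -4 + \left(S - 67 W\right) = -4 + S - 67 W$)
$\left(v + y{\left(177,116 \right)}\right) + 907 = \left(60 - 11747\right) + 907 = -11687 + 907 = -10780$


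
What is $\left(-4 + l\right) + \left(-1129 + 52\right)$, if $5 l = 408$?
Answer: $- \frac{4997}{5} \approx -999.4$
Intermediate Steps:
$l = \frac{408}{5}$ ($l = \frac{1}{5} \cdot 408 = \frac{408}{5} \approx 81.6$)
$\left(-4 + l\right) + \left(-1129 + 52\right) = \left(-4 + \frac{408}{5}\right) + \left(-1129 + 52\right) = \frac{388}{5} - 1077 = - \frac{4997}{5}$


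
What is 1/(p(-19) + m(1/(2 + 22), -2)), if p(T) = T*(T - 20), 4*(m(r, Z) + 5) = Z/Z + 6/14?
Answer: 14/10309 ≈ 0.0013580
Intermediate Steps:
m(r, Z) = -65/14 (m(r, Z) = -5 + (Z/Z + 6/14)/4 = -5 + (1 + 6*(1/14))/4 = -5 + (1 + 3/7)/4 = -5 + (1/4)*(10/7) = -5 + 5/14 = -65/14)
p(T) = T*(-20 + T)
1/(p(-19) + m(1/(2 + 22), -2)) = 1/(-19*(-20 - 19) - 65/14) = 1/(-19*(-39) - 65/14) = 1/(741 - 65/14) = 1/(10309/14) = 14/10309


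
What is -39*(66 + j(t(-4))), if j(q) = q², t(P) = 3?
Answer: -2925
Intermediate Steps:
-39*(66 + j(t(-4))) = -39*(66 + 3²) = -39*(66 + 9) = -39*75 = -2925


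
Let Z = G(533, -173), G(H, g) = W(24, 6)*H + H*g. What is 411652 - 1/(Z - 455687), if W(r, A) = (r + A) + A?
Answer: 217643705617/528708 ≈ 4.1165e+5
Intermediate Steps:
W(r, A) = r + 2*A (W(r, A) = (A + r) + A = r + 2*A)
G(H, g) = 36*H + H*g (G(H, g) = (24 + 2*6)*H + H*g = (24 + 12)*H + H*g = 36*H + H*g)
Z = -73021 (Z = 533*(36 - 173) = 533*(-137) = -73021)
411652 - 1/(Z - 455687) = 411652 - 1/(-73021 - 455687) = 411652 - 1/(-528708) = 411652 - 1*(-1/528708) = 411652 + 1/528708 = 217643705617/528708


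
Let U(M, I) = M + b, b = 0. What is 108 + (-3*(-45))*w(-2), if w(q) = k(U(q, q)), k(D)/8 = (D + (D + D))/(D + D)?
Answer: 1728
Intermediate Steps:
U(M, I) = M (U(M, I) = M + 0 = M)
k(D) = 12 (k(D) = 8*((D + (D + D))/(D + D)) = 8*((D + 2*D)/((2*D))) = 8*((3*D)*(1/(2*D))) = 8*(3/2) = 12)
w(q) = 12
108 + (-3*(-45))*w(-2) = 108 - 3*(-45)*12 = 108 + 135*12 = 108 + 1620 = 1728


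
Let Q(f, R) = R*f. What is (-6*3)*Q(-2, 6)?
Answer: 216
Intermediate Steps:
(-6*3)*Q(-2, 6) = (-6*3)*(6*(-2)) = -18*(-12) = 216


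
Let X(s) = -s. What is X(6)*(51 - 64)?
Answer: 78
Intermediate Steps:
X(6)*(51 - 64) = (-1*6)*(51 - 64) = -6*(-13) = 78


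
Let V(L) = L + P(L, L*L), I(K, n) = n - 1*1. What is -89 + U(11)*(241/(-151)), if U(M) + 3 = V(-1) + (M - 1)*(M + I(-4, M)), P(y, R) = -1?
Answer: -62844/151 ≈ -416.19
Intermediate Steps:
I(K, n) = -1 + n (I(K, n) = n - 1 = -1 + n)
V(L) = -1 + L (V(L) = L - 1 = -1 + L)
U(M) = -5 + (-1 + M)*(-1 + 2*M) (U(M) = -3 + ((-1 - 1) + (M - 1)*(M + (-1 + M))) = -3 + (-2 + (-1 + M)*(-1 + 2*M)) = -5 + (-1 + M)*(-1 + 2*M))
-89 + U(11)*(241/(-151)) = -89 + (-4 - 3*11 + 2*11²)*(241/(-151)) = -89 + (-4 - 33 + 2*121)*(241*(-1/151)) = -89 + (-4 - 33 + 242)*(-241/151) = -89 + 205*(-241/151) = -89 - 49405/151 = -62844/151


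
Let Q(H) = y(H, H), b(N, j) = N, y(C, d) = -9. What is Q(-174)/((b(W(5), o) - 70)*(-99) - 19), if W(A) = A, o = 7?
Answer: -9/6416 ≈ -0.0014027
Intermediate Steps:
Q(H) = -9
Q(-174)/((b(W(5), o) - 70)*(-99) - 19) = -9/((5 - 70)*(-99) - 19) = -9/(-65*(-99) - 19) = -9/(6435 - 19) = -9/6416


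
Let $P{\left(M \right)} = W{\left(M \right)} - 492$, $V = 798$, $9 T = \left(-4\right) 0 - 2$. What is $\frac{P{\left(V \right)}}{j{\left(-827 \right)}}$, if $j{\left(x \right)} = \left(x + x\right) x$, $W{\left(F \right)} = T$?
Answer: $- \frac{2215}{6155361} \approx -0.00035985$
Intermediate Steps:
$T = - \frac{2}{9}$ ($T = \frac{\left(-4\right) 0 - 2}{9} = \frac{0 - 2}{9} = \frac{1}{9} \left(-2\right) = - \frac{2}{9} \approx -0.22222$)
$W{\left(F \right)} = - \frac{2}{9}$
$j{\left(x \right)} = 2 x^{2}$ ($j{\left(x \right)} = 2 x x = 2 x^{2}$)
$P{\left(M \right)} = - \frac{4430}{9}$ ($P{\left(M \right)} = - \frac{2}{9} - 492 = - \frac{4430}{9}$)
$\frac{P{\left(V \right)}}{j{\left(-827 \right)}} = - \frac{4430}{9 \cdot 2 \left(-827\right)^{2}} = - \frac{4430}{9 \cdot 2 \cdot 683929} = - \frac{4430}{9 \cdot 1367858} = \left(- \frac{4430}{9}\right) \frac{1}{1367858} = - \frac{2215}{6155361}$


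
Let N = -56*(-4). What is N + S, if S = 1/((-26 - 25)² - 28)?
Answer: 576353/2573 ≈ 224.00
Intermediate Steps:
S = 1/2573 (S = 1/((-51)² - 28) = 1/(2601 - 28) = 1/2573 ≈ 0.00038865)
N = 224
N + S = 224 + 1/2573 = 576353/2573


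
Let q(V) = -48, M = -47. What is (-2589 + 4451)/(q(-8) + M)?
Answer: -98/5 ≈ -19.600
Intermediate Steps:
(-2589 + 4451)/(q(-8) + M) = (-2589 + 4451)/(-48 - 47) = 1862/(-95) = 1862*(-1/95) = -98/5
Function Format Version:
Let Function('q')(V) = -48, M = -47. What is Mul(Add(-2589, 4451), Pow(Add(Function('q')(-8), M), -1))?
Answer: Rational(-98, 5) ≈ -19.600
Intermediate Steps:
Mul(Add(-2589, 4451), Pow(Add(Function('q')(-8), M), -1)) = Mul(Add(-2589, 4451), Pow(Add(-48, -47), -1)) = Mul(1862, Pow(-95, -1)) = Mul(1862, Rational(-1, 95)) = Rational(-98, 5)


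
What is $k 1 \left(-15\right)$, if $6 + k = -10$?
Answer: $240$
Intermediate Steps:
$k = -16$ ($k = -6 - 10 = -16$)
$k 1 \left(-15\right) = \left(-16\right) 1 \left(-15\right) = \left(-16\right) \left(-15\right) = 240$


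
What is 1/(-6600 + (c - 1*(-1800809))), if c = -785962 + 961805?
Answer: 1/1970052 ≈ 5.0760e-7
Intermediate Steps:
c = 175843
1/(-6600 + (c - 1*(-1800809))) = 1/(-6600 + (175843 - 1*(-1800809))) = 1/(-6600 + (175843 + 1800809)) = 1/(-6600 + 1976652) = 1/1970052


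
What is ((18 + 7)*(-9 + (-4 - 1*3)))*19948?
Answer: -7979200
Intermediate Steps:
((18 + 7)*(-9 + (-4 - 1*3)))*19948 = (25*(-9 + (-4 - 3)))*19948 = (25*(-9 - 7))*19948 = (25*(-16))*19948 = -400*19948 = -7979200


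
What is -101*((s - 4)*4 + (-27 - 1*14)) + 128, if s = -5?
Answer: 7905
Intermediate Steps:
-101*((s - 4)*4 + (-27 - 1*14)) + 128 = -101*((-5 - 4)*4 + (-27 - 1*14)) + 128 = -101*(-9*4 + (-27 - 14)) + 128 = -101*(-36 - 41) + 128 = -101*(-77) + 128 = 7777 + 128 = 7905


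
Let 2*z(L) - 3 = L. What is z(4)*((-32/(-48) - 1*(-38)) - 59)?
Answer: -427/6 ≈ -71.167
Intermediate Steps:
z(L) = 3/2 + L/2
z(4)*((-32/(-48) - 1*(-38)) - 59) = (3/2 + (½)*4)*((-32/(-48) - 1*(-38)) - 59) = (3/2 + 2)*((-32*(-1/48) + 38) - 59) = 7*((⅔ + 38) - 59)/2 = 7*(116/3 - 59)/2 = (7/2)*(-61/3) = -427/6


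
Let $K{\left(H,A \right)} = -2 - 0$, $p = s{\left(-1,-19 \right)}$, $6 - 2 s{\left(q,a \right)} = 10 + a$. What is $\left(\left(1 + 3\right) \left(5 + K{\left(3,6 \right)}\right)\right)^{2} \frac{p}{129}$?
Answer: $\frac{360}{43} \approx 8.3721$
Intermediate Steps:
$s{\left(q,a \right)} = -2 - \frac{a}{2}$ ($s{\left(q,a \right)} = 3 - \frac{10 + a}{2} = 3 - \left(5 + \frac{a}{2}\right) = -2 - \frac{a}{2}$)
$p = \frac{15}{2}$ ($p = -2 - - \frac{19}{2} = -2 + \frac{19}{2} = \frac{15}{2} \approx 7.5$)
$K{\left(H,A \right)} = -2$ ($K{\left(H,A \right)} = -2 + 0 = -2$)
$\left(\left(1 + 3\right) \left(5 + K{\left(3,6 \right)}\right)\right)^{2} \frac{p}{129} = \left(\left(1 + 3\right) \left(5 - 2\right)\right)^{2} \frac{15}{2 \cdot 129} = \left(4 \cdot 3\right)^{2} \cdot \frac{15}{2} \cdot \frac{1}{129} = 12^{2} \cdot \frac{5}{86} = 144 \cdot \frac{5}{86} = \frac{360}{43}$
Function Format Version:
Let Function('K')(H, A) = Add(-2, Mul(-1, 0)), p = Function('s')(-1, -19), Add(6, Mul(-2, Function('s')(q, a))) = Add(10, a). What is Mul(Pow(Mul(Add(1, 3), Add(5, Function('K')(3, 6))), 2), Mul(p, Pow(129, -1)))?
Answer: Rational(360, 43) ≈ 8.3721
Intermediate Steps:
Function('s')(q, a) = Add(-2, Mul(Rational(-1, 2), a)) (Function('s')(q, a) = Add(3, Mul(Rational(-1, 2), Add(10, a))) = Add(3, Add(-5, Mul(Rational(-1, 2), a))) = Add(-2, Mul(Rational(-1, 2), a)))
p = Rational(15, 2) (p = Add(-2, Mul(Rational(-1, 2), -19)) = Add(-2, Rational(19, 2)) = Rational(15, 2) ≈ 7.5000)
Function('K')(H, A) = -2 (Function('K')(H, A) = Add(-2, 0) = -2)
Mul(Pow(Mul(Add(1, 3), Add(5, Function('K')(3, 6))), 2), Mul(p, Pow(129, -1))) = Mul(Pow(Mul(Add(1, 3), Add(5, -2)), 2), Mul(Rational(15, 2), Pow(129, -1))) = Mul(Pow(Mul(4, 3), 2), Mul(Rational(15, 2), Rational(1, 129))) = Mul(Pow(12, 2), Rational(5, 86)) = Mul(144, Rational(5, 86)) = Rational(360, 43)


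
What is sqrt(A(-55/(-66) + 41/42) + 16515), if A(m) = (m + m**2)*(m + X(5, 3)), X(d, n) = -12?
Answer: sqrt(3201778167)/441 ≈ 128.31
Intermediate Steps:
A(m) = (-12 + m)*(m + m**2) (A(m) = (m + m**2)*(m - 12) = (m + m**2)*(-12 + m) = (-12 + m)*(m + m**2))
sqrt(A(-55/(-66) + 41/42) + 16515) = sqrt((-55/(-66) + 41/42)*(-12 + (-55/(-66) + 41/42)**2 - 11*(-55/(-66) + 41/42)) + 16515) = sqrt((-55*(-1/66) + 41*(1/42))*(-12 + (-55*(-1/66) + 41*(1/42))**2 - 11*(-55*(-1/66) + 41*(1/42))) + 16515) = sqrt((5/6 + 41/42)*(-12 + (5/6 + 41/42)**2 - 11*(5/6 + 41/42)) + 16515) = sqrt(38*(-12 + (38/21)**2 - 11*38/21)/21 + 16515) = sqrt(38*(-12 + 1444/441 - 418/21)/21 + 16515) = sqrt((38/21)*(-12626/441) + 16515) = sqrt(-479788/9261 + 16515) = sqrt(152465627/9261) = sqrt(3201778167)/441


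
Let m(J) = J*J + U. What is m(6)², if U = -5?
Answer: 961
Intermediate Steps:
m(J) = -5 + J² (m(J) = J*J - 5 = J² - 5 = -5 + J²)
m(6)² = (-5 + 6²)² = (-5 + 36)² = 31² = 961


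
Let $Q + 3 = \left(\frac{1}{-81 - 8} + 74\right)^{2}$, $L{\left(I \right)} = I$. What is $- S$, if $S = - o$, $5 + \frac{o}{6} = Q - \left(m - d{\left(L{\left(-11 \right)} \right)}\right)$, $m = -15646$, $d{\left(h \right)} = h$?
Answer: $\frac{1002862152}{7921} \approx 1.2661 \cdot 10^{5}$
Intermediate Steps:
$Q = \frac{43338462}{7921}$ ($Q = -3 + \left(\frac{1}{-81 - 8} + 74\right)^{2} = -3 + \left(\frac{1}{-89} + 74\right)^{2} = -3 + \left(- \frac{1}{89} + 74\right)^{2} = -3 + \left(\frac{6585}{89}\right)^{2} = -3 + \frac{43362225}{7921} = \frac{43338462}{7921} \approx 5471.3$)
$o = \frac{1002862152}{7921}$ ($o = -30 + 6 \left(\frac{43338462}{7921} - -15635\right) = -30 + 6 \left(\frac{43338462}{7921} + \left(-11 + 15646\right)\right) = -30 + 6 \left(\frac{43338462}{7921} + 15635\right) = -30 + 6 \cdot \frac{167183297}{7921} = -30 + \frac{1003099782}{7921} = \frac{1002862152}{7921} \approx 1.2661 \cdot 10^{5}$)
$S = - \frac{1002862152}{7921}$ ($S = \left(-1\right) \frac{1002862152}{7921} = - \frac{1002862152}{7921} \approx -1.2661 \cdot 10^{5}$)
$- S = \left(-1\right) \left(- \frac{1002862152}{7921}\right) = \frac{1002862152}{7921}$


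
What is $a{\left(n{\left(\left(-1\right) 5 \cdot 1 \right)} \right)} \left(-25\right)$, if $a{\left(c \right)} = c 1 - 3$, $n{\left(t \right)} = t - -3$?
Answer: $125$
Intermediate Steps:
$n{\left(t \right)} = 3 + t$ ($n{\left(t \right)} = t + 3 = 3 + t$)
$a{\left(c \right)} = -3 + c$ ($a{\left(c \right)} = c - 3 = -3 + c$)
$a{\left(n{\left(\left(-1\right) 5 \cdot 1 \right)} \right)} \left(-25\right) = \left(-3 + \left(3 + \left(-1\right) 5 \cdot 1\right)\right) \left(-25\right) = \left(-3 + \left(3 - 5\right)\right) \left(-25\right) = \left(-3 - 2\right) \left(-25\right) = \left(-5\right) \left(-25\right) = 125$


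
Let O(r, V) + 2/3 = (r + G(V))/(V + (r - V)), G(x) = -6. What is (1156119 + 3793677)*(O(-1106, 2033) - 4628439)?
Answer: -12669134425927748/553 ≈ -2.2910e+13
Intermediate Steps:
O(r, V) = -⅔ + (-6 + r)/r (O(r, V) = -⅔ + (r - 6)/(V + (r - V)) = -⅔ + (-6 + r)/r)
(1156119 + 3793677)*(O(-1106, 2033) - 4628439) = (1156119 + 3793677)*((⅓)*(-18 - 1106)/(-1106) - 4628439) = 4949796*((⅓)*(-1/1106)*(-1124) - 4628439) = 4949796*(562/1659 - 4628439) = 4949796*(-7678579739/1659) = -12669134425927748/553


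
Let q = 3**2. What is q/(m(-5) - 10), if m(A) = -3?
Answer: -9/13 ≈ -0.69231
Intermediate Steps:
q = 9
q/(m(-5) - 10) = 9/(-3 - 10) = 9/(-13) = 9*(-1/13) = -9/13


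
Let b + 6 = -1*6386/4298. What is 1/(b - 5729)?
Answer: -2149/12327708 ≈ -0.00017432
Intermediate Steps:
b = -16087/2149 (b = -6 - 1*6386/4298 = -6 - 6386*1/4298 = -6 - 3193/2149 = -16087/2149 ≈ -7.4858)
1/(b - 5729) = 1/(-16087/2149 - 5729) = 1/(-12327708/2149) = -2149/12327708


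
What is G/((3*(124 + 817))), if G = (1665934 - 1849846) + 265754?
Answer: 81842/2823 ≈ 28.991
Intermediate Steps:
G = 81842 (G = -183912 + 265754 = 81842)
G/((3*(124 + 817))) = 81842/((3*(124 + 817))) = 81842/((3*941)) = 81842/2823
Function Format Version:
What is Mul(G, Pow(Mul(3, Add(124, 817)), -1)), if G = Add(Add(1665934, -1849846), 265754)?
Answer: Rational(81842, 2823) ≈ 28.991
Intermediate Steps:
G = 81842 (G = Add(-183912, 265754) = 81842)
Mul(G, Pow(Mul(3, Add(124, 817)), -1)) = Mul(81842, Pow(Mul(3, Add(124, 817)), -1)) = Mul(81842, Pow(Mul(3, 941), -1)) = Mul(81842, Pow(2823, -1)) = Mul(81842, Rational(1, 2823)) = Rational(81842, 2823)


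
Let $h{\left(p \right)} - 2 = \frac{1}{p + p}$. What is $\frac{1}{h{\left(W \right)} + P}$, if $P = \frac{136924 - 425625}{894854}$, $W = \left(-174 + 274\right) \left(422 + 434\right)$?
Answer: $\frac{76599502400}{128486646627} \approx 0.59617$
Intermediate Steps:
$W = 85600$ ($W = 100 \cdot 856 = 85600$)
$h{\left(p \right)} = 2 + \frac{1}{2 p}$ ($h{\left(p \right)} = 2 + \frac{1}{p + p} = 2 + \frac{1}{2 p}$)
$P = - \frac{288701}{894854}$ ($P = \left(-288701\right) \frac{1}{894854} = - \frac{288701}{894854} \approx -0.32262$)
$\frac{1}{h{\left(W \right)} + P} = \frac{1}{\left(2 + \frac{1}{2 \cdot 85600}\right) - \frac{288701}{894854}} = \frac{1}{\left(2 + \frac{1}{2} \cdot \frac{1}{85600}\right) - \frac{288701}{894854}} = \frac{1}{\left(2 + \frac{1}{171200}\right) - \frac{288701}{894854}} = \frac{1}{\frac{342401}{171200} - \frac{288701}{894854}} = \frac{1}{\frac{128486646627}{76599502400}} = \frac{76599502400}{128486646627}$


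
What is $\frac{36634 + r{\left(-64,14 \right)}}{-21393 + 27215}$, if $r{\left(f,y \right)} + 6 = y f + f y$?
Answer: $\frac{17418}{2911} \approx 5.9835$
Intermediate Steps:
$r{\left(f,y \right)} = -6 + 2 f y$ ($r{\left(f,y \right)} = -6 + \left(y f + f y\right) = -6 + \left(f y + f y\right) = -6 + 2 f y$)
$\frac{36634 + r{\left(-64,14 \right)}}{-21393 + 27215} = \frac{36634 + \left(-6 + 2 \left(-64\right) 14\right)}{-21393 + 27215} = \frac{36634 - 1798}{5822} = \left(36634 - 1798\right) \frac{1}{5822} = 34836 \cdot \frac{1}{5822} = \frac{17418}{2911}$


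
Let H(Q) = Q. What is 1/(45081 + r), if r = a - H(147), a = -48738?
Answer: -1/3804 ≈ -0.00026288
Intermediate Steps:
r = -48885 (r = -48738 - 1*147 = -48738 - 147 = -48885)
1/(45081 + r) = 1/(45081 - 48885) = 1/(-3804) = -1/3804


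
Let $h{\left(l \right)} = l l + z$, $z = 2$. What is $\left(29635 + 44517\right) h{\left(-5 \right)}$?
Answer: $2002104$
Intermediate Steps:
$h{\left(l \right)} = 2 + l^{2}$ ($h{\left(l \right)} = l l + 2 = l^{2} + 2 = 2 + l^{2}$)
$\left(29635 + 44517\right) h{\left(-5 \right)} = \left(29635 + 44517\right) \left(2 + \left(-5\right)^{2}\right) = 74152 \left(2 + 25\right) = 74152 \cdot 27 = 2002104$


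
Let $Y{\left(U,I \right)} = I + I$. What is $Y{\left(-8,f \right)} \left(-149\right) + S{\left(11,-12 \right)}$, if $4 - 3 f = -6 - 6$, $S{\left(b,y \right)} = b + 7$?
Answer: $- \frac{4714}{3} \approx -1571.3$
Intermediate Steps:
$S{\left(b,y \right)} = 7 + b$
$f = \frac{16}{3}$ ($f = \frac{4}{3} - \frac{-6 - 6}{3} = \frac{4}{3} - -4 = \frac{4}{3} + 4 = \frac{16}{3} \approx 5.3333$)
$Y{\left(U,I \right)} = 2 I$
$Y{\left(-8,f \right)} \left(-149\right) + S{\left(11,-12 \right)} = 2 \cdot \frac{16}{3} \left(-149\right) + \left(7 + 11\right) = \frac{32}{3} \left(-149\right) + 18 = - \frac{4768}{3} + 18 = - \frac{4714}{3}$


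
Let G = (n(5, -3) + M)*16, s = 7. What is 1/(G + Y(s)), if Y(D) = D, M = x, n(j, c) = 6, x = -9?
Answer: -1/41 ≈ -0.024390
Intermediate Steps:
M = -9
G = -48 (G = (6 - 9)*16 = -3*16 = -48)
1/(G + Y(s)) = 1/(-48 + 7) = 1/(-41) = -1/41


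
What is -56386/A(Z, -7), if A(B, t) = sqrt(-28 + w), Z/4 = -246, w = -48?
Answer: 28193*I*sqrt(19)/19 ≈ 6467.9*I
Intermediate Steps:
Z = -984 (Z = 4*(-246) = -984)
A(B, t) = 2*I*sqrt(19) (A(B, t) = sqrt(-28 - 48) = sqrt(-76) = 2*I*sqrt(19))
-56386/A(Z, -7) = -56386*(-I*sqrt(19)/38) = -(-28193)*I*sqrt(19)/19 = 28193*I*sqrt(19)/19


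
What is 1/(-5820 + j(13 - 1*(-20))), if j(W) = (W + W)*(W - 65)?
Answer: -1/7932 ≈ -0.00012607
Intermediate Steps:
j(W) = 2*W*(-65 + W) (j(W) = (2*W)*(-65 + W) = 2*W*(-65 + W))
1/(-5820 + j(13 - 1*(-20))) = 1/(-5820 + 2*(13 - 1*(-20))*(-65 + (13 - 1*(-20)))) = 1/(-5820 + 2*(13 + 20)*(-65 + (13 + 20))) = 1/(-5820 + 2*33*(-65 + 33)) = 1/(-5820 + 2*33*(-32)) = 1/(-5820 - 2112) = 1/(-7932) = -1/7932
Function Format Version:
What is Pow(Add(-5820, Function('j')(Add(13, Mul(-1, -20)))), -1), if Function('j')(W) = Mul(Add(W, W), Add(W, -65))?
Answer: Rational(-1, 7932) ≈ -0.00012607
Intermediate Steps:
Function('j')(W) = Mul(2, W, Add(-65, W)) (Function('j')(W) = Mul(Mul(2, W), Add(-65, W)) = Mul(2, W, Add(-65, W)))
Pow(Add(-5820, Function('j')(Add(13, Mul(-1, -20)))), -1) = Pow(Add(-5820, Mul(2, Add(13, Mul(-1, -20)), Add(-65, Add(13, Mul(-1, -20))))), -1) = Pow(Add(-5820, Mul(2, Add(13, 20), Add(-65, Add(13, 20)))), -1) = Pow(Add(-5820, Mul(2, 33, Add(-65, 33))), -1) = Pow(Add(-5820, Mul(2, 33, -32)), -1) = Pow(Add(-5820, -2112), -1) = Pow(-7932, -1) = Rational(-1, 7932)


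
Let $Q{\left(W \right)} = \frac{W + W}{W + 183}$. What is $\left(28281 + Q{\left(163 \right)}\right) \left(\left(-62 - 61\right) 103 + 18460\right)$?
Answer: $\frac{28334065816}{173} \approx 1.6378 \cdot 10^{8}$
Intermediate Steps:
$Q{\left(W \right)} = \frac{2 W}{183 + W}$
$\left(28281 + Q{\left(163 \right)}\right) \left(\left(-62 - 61\right) 103 + 18460\right) = \left(28281 + 2 \cdot 163 \frac{1}{183 + 163}\right) \left(\left(-62 - 61\right) 103 + 18460\right) = \left(28281 + 2 \cdot 163 \cdot \frac{1}{346}\right) \left(\left(-123\right) 103 + 18460\right) = \left(28281 + 2 \cdot 163 \cdot \frac{1}{346}\right) \left(-12669 + 18460\right) = \left(28281 + \frac{163}{173}\right) 5791 = \frac{4892776}{173} \cdot 5791 = \frac{28334065816}{173}$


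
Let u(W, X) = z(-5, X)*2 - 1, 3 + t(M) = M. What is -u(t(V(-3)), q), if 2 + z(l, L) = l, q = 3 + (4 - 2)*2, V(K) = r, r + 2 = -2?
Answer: 15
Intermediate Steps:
r = -4 (r = -2 - 2 = -4)
V(K) = -4
t(M) = -3 + M
q = 7 (q = 3 + 2*2 = 3 + 4 = 7)
z(l, L) = -2 + l
u(W, X) = -15 (u(W, X) = (-2 - 5)*2 - 1 = -7*2 - 1 = -14 - 1 = -15)
-u(t(V(-3)), q) = -1*(-15) = 15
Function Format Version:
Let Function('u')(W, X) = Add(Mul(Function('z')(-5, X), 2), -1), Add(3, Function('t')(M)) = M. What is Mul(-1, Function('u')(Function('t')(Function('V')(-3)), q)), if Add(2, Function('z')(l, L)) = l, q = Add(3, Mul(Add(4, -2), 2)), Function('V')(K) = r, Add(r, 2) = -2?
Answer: 15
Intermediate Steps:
r = -4 (r = Add(-2, -2) = -4)
Function('V')(K) = -4
Function('t')(M) = Add(-3, M)
q = 7 (q = Add(3, Mul(2, 2)) = Add(3, 4) = 7)
Function('z')(l, L) = Add(-2, l)
Function('u')(W, X) = -15 (Function('u')(W, X) = Add(Mul(Add(-2, -5), 2), -1) = Add(Mul(-7, 2), -1) = Add(-14, -1) = -15)
Mul(-1, Function('u')(Function('t')(Function('V')(-3)), q)) = Mul(-1, -15) = 15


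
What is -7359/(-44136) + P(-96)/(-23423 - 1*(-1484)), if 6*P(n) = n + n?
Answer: 18095717/107588856 ≈ 0.16819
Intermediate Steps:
P(n) = n/3 (P(n) = (n + n)/6 = (2*n)/6 = n/3)
-7359/(-44136) + P(-96)/(-23423 - 1*(-1484)) = -7359/(-44136) + ((⅓)*(-96))/(-23423 - 1*(-1484)) = -7359*(-1/44136) - 32/(-23423 + 1484) = 2453/14712 - 32/(-21939) = 2453/14712 - 32*(-1/21939) = 2453/14712 + 32/21939 = 18095717/107588856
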